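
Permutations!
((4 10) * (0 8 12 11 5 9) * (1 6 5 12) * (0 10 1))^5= (0 8)(1 4 10 9 5 6)(11 12)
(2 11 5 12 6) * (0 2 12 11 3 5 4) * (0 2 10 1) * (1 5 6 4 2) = (0 10 5 11 2 3 6 12 4 1) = [10, 0, 3, 6, 1, 11, 12, 7, 8, 9, 5, 2, 4]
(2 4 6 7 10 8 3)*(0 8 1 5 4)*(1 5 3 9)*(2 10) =(0 8 9 1 3 10 5 4 6 7 2) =[8, 3, 0, 10, 6, 4, 7, 2, 9, 1, 5]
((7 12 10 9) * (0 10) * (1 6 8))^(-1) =(0 12 7 9 10)(1 8 6)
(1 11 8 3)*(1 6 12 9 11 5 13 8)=(1 5 13 8 3 6 12 9 11)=[0, 5, 2, 6, 4, 13, 12, 7, 3, 11, 10, 1, 9, 8]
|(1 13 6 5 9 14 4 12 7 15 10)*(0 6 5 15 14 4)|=12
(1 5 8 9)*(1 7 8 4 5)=(4 5)(7 8 9)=[0, 1, 2, 3, 5, 4, 6, 8, 9, 7]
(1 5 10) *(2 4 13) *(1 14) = (1 5 10 14)(2 4 13) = [0, 5, 4, 3, 13, 10, 6, 7, 8, 9, 14, 11, 12, 2, 1]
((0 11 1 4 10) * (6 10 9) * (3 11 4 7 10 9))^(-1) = (0 10 7 1 11 3 4)(6 9)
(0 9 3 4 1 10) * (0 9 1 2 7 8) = (0 1 10 9 3 4 2 7 8) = [1, 10, 7, 4, 2, 5, 6, 8, 0, 3, 9]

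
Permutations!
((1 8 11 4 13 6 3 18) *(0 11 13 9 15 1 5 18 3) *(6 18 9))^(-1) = (0 6 4 11)(1 15 9 5 18 13 8)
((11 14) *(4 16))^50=(16)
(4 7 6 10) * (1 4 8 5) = (1 4 7 6 10 8 5) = [0, 4, 2, 3, 7, 1, 10, 6, 5, 9, 8]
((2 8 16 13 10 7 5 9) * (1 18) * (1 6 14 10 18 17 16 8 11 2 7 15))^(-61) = ((1 17 16 13 18 6 14 10 15)(2 11)(5 9 7))^(-61) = (1 16 18 14 15 17 13 6 10)(2 11)(5 7 9)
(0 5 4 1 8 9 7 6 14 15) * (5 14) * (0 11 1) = (0 14 15 11 1 8 9 7 6 5 4) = [14, 8, 2, 3, 0, 4, 5, 6, 9, 7, 10, 1, 12, 13, 15, 11]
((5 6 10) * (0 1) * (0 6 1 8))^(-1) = (0 8)(1 5 10 6)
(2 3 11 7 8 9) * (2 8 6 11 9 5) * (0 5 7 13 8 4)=(0 5 2 3 9 4)(6 11 13 8 7)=[5, 1, 3, 9, 0, 2, 11, 6, 7, 4, 10, 13, 12, 8]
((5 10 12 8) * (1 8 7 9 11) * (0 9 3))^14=((0 9 11 1 8 5 10 12 7 3))^14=(0 8 7 11 10)(1 12 9 5 3)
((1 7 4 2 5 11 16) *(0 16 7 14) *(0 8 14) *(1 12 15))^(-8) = (0 12 1 16 15)(2 11 4 5 7)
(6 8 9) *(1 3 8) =(1 3 8 9 6) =[0, 3, 2, 8, 4, 5, 1, 7, 9, 6]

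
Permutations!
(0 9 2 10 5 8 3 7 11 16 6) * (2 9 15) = (0 15 2 10 5 8 3 7 11 16 6) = [15, 1, 10, 7, 4, 8, 0, 11, 3, 9, 5, 16, 12, 13, 14, 2, 6]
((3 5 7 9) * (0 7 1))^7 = (0 7 9 3 5 1)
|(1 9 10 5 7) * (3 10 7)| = 3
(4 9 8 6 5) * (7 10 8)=(4 9 7 10 8 6 5)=[0, 1, 2, 3, 9, 4, 5, 10, 6, 7, 8]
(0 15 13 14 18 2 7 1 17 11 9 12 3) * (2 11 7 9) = [15, 17, 9, 0, 4, 5, 6, 1, 8, 12, 10, 2, 3, 14, 18, 13, 16, 7, 11] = (0 15 13 14 18 11 2 9 12 3)(1 17 7)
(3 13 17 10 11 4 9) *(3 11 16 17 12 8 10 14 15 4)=(3 13 12 8 10 16 17 14 15 4 9 11)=[0, 1, 2, 13, 9, 5, 6, 7, 10, 11, 16, 3, 8, 12, 15, 4, 17, 14]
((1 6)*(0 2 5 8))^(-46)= (0 5)(2 8)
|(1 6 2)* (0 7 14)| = 3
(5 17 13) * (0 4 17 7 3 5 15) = (0 4 17 13 15)(3 5 7) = [4, 1, 2, 5, 17, 7, 6, 3, 8, 9, 10, 11, 12, 15, 14, 0, 16, 13]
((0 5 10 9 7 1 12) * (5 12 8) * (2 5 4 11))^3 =((0 12)(1 8 4 11 2 5 10 9 7))^3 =(0 12)(1 11 10)(2 9 8)(4 5 7)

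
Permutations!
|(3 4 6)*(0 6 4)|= |(0 6 3)|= 3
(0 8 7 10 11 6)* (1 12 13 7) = (0 8 1 12 13 7 10 11 6) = [8, 12, 2, 3, 4, 5, 0, 10, 1, 9, 11, 6, 13, 7]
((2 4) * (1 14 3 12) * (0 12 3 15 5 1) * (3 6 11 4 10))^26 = ((0 12)(1 14 15 5)(2 10 3 6 11 4))^26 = (1 15)(2 3 11)(4 10 6)(5 14)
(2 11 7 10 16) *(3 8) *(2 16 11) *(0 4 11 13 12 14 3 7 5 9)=(16)(0 4 11 5 9)(3 8 7 10 13 12 14)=[4, 1, 2, 8, 11, 9, 6, 10, 7, 0, 13, 5, 14, 12, 3, 15, 16]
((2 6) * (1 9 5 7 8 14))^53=(1 14 8 7 5 9)(2 6)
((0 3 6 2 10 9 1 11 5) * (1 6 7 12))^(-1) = ((0 3 7 12 1 11 5)(2 10 9 6))^(-1) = (0 5 11 1 12 7 3)(2 6 9 10)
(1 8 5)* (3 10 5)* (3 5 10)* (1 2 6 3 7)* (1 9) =[0, 8, 6, 7, 4, 2, 3, 9, 5, 1, 10] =(10)(1 8 5 2 6 3 7 9)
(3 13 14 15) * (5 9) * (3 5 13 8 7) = (3 8 7)(5 9 13 14 15) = [0, 1, 2, 8, 4, 9, 6, 3, 7, 13, 10, 11, 12, 14, 15, 5]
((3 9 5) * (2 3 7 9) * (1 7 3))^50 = (1 9 3)(2 7 5)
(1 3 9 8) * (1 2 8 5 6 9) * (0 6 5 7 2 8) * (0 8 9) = [6, 3, 8, 1, 4, 5, 0, 2, 9, 7] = (0 6)(1 3)(2 8 9 7)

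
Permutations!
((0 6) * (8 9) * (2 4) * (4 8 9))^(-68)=(9)(2 8 4)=((9)(0 6)(2 8 4))^(-68)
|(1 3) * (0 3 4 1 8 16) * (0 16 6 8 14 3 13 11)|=6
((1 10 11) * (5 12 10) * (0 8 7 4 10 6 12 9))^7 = ((0 8 7 4 10 11 1 5 9)(6 12))^7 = (0 5 11 4 8 9 1 10 7)(6 12)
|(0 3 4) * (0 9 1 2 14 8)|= 8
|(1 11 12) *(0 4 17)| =3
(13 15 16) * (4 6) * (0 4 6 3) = (0 4 3)(13 15 16) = [4, 1, 2, 0, 3, 5, 6, 7, 8, 9, 10, 11, 12, 15, 14, 16, 13]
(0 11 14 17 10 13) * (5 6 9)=(0 11 14 17 10 13)(5 6 9)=[11, 1, 2, 3, 4, 6, 9, 7, 8, 5, 13, 14, 12, 0, 17, 15, 16, 10]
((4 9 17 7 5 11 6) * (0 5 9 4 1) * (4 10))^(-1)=((0 5 11 6 1)(4 10)(7 9 17))^(-1)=(0 1 6 11 5)(4 10)(7 17 9)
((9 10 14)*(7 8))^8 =(9 14 10)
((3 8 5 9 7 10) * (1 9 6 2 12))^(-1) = ((1 9 7 10 3 8 5 6 2 12))^(-1) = (1 12 2 6 5 8 3 10 7 9)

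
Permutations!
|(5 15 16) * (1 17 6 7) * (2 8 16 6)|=9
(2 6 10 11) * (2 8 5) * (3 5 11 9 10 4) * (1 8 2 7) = (1 8 11 2 6 4 3 5 7)(9 10) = [0, 8, 6, 5, 3, 7, 4, 1, 11, 10, 9, 2]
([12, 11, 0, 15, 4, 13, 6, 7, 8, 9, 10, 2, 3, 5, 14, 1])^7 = (15)(5 13)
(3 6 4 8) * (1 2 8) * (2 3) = [0, 3, 8, 6, 1, 5, 4, 7, 2] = (1 3 6 4)(2 8)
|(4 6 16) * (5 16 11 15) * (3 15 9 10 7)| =|(3 15 5 16 4 6 11 9 10 7)| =10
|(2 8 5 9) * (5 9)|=3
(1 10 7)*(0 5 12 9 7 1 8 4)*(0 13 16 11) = (0 5 12 9 7 8 4 13 16 11)(1 10) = [5, 10, 2, 3, 13, 12, 6, 8, 4, 7, 1, 0, 9, 16, 14, 15, 11]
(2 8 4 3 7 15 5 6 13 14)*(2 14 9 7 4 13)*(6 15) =(2 8 13 9 7 6)(3 4)(5 15) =[0, 1, 8, 4, 3, 15, 2, 6, 13, 7, 10, 11, 12, 9, 14, 5]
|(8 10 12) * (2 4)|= 6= |(2 4)(8 10 12)|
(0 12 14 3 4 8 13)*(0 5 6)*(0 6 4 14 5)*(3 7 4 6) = (0 12 5 6 3 14 7 4 8 13) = [12, 1, 2, 14, 8, 6, 3, 4, 13, 9, 10, 11, 5, 0, 7]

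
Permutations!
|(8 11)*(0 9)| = 2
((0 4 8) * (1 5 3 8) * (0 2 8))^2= ((0 4 1 5 3)(2 8))^2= (8)(0 1 3 4 5)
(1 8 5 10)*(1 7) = (1 8 5 10 7) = [0, 8, 2, 3, 4, 10, 6, 1, 5, 9, 7]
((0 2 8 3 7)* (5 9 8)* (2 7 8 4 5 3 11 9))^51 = (0 7)(2 8 9 5 3 11 4)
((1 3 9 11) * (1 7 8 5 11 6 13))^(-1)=(1 13 6 9 3)(5 8 7 11)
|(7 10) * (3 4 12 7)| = 5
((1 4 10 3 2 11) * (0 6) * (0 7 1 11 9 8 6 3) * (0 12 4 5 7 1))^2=((0 3 2 9 8 6 1 5 7)(4 10 12))^2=(0 2 8 1 7 3 9 6 5)(4 12 10)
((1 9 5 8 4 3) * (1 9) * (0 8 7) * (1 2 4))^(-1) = (0 7 5 9 3 4 2 1 8) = ((0 8 1 2 4 3 9 5 7))^(-1)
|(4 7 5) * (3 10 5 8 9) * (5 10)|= 6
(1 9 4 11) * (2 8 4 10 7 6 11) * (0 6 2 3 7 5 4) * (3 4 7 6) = (0 3 6 11 1 9 10 5 7 2 8) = [3, 9, 8, 6, 4, 7, 11, 2, 0, 10, 5, 1]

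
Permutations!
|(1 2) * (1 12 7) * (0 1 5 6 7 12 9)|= 12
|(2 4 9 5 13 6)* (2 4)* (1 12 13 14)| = 8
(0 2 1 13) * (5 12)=(0 2 1 13)(5 12)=[2, 13, 1, 3, 4, 12, 6, 7, 8, 9, 10, 11, 5, 0]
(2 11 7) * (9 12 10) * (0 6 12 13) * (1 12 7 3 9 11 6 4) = [4, 12, 6, 9, 1, 5, 7, 2, 8, 13, 11, 3, 10, 0] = (0 4 1 12 10 11 3 9 13)(2 6 7)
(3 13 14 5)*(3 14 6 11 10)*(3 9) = (3 13 6 11 10 9)(5 14) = [0, 1, 2, 13, 4, 14, 11, 7, 8, 3, 9, 10, 12, 6, 5]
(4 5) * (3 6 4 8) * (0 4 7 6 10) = (0 4 5 8 3 10)(6 7) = [4, 1, 2, 10, 5, 8, 7, 6, 3, 9, 0]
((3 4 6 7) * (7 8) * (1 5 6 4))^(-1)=(1 3 7 8 6 5)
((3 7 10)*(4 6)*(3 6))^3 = (3 6 7 4 10)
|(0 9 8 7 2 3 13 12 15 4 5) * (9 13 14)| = 6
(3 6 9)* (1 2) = [0, 2, 1, 6, 4, 5, 9, 7, 8, 3] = (1 2)(3 6 9)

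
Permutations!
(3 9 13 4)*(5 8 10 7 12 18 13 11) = (3 9 11 5 8 10 7 12 18 13 4) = [0, 1, 2, 9, 3, 8, 6, 12, 10, 11, 7, 5, 18, 4, 14, 15, 16, 17, 13]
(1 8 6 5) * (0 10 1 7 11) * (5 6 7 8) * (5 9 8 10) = [5, 9, 2, 3, 4, 10, 6, 11, 7, 8, 1, 0] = (0 5 10 1 9 8 7 11)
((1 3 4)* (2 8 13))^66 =((1 3 4)(2 8 13))^66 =(13)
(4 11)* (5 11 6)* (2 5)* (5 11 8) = [0, 1, 11, 3, 6, 8, 2, 7, 5, 9, 10, 4] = (2 11 4 6)(5 8)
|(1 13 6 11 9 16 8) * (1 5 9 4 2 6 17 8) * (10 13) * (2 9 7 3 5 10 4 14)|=|(1 4 9 16)(2 6 11 14)(3 5 7)(8 10 13 17)|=12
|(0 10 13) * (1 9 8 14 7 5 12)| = 21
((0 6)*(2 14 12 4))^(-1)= ((0 6)(2 14 12 4))^(-1)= (0 6)(2 4 12 14)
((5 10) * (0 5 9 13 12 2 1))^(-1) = (0 1 2 12 13 9 10 5)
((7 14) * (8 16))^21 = ((7 14)(8 16))^21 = (7 14)(8 16)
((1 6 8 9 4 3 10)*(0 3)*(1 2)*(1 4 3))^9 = (10)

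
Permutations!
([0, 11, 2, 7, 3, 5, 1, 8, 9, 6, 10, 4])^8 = [0, 1, 2, 3, 4, 5, 6, 7, 8, 9, 10, 11]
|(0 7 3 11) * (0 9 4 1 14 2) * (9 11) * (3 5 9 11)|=8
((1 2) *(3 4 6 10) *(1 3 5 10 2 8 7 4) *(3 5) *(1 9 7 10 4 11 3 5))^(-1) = (1 2 6 4 5 10 8)(3 11 7 9)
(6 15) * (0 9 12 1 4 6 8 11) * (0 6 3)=[9, 4, 2, 0, 3, 5, 15, 7, 11, 12, 10, 6, 1, 13, 14, 8]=(0 9 12 1 4 3)(6 15 8 11)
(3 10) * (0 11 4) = (0 11 4)(3 10) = [11, 1, 2, 10, 0, 5, 6, 7, 8, 9, 3, 4]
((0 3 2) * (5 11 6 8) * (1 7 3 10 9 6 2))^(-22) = (0 9 8 11)(1 3 7)(2 10 6 5)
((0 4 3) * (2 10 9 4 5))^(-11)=(0 10 3 2 4 5 9)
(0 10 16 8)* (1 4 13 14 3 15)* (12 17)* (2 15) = (0 10 16 8)(1 4 13 14 3 2 15)(12 17) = [10, 4, 15, 2, 13, 5, 6, 7, 0, 9, 16, 11, 17, 14, 3, 1, 8, 12]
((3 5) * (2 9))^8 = (9)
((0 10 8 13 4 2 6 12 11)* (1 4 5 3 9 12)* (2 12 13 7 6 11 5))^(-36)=(0 4 2 6 9 8 5)(1 13 7 3 10 12 11)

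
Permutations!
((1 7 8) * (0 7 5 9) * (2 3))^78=(9)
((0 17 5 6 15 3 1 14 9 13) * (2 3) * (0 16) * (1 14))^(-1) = (0 16 13 9 14 3 2 15 6 5 17)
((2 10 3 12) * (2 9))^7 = (2 3 9 10 12)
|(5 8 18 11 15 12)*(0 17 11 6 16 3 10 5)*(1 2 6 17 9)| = |(0 9 1 2 6 16 3 10 5 8 18 17 11 15 12)| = 15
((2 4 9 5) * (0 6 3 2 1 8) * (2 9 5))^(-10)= ((0 6 3 9 2 4 5 1 8))^(-10)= (0 8 1 5 4 2 9 3 6)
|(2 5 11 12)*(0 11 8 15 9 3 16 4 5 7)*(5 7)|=|(0 11 12 2 5 8 15 9 3 16 4 7)|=12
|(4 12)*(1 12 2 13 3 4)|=4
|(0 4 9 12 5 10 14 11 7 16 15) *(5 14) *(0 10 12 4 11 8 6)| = 22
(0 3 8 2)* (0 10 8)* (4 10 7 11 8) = (0 3)(2 7 11 8)(4 10) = [3, 1, 7, 0, 10, 5, 6, 11, 2, 9, 4, 8]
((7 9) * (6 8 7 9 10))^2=(6 7)(8 10)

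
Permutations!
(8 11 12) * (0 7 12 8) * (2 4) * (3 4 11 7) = (0 3 4 2 11 8 7 12) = [3, 1, 11, 4, 2, 5, 6, 12, 7, 9, 10, 8, 0]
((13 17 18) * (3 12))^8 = (13 18 17)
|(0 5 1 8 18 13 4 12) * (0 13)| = |(0 5 1 8 18)(4 12 13)| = 15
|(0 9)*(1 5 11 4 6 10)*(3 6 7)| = 8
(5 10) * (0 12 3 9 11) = [12, 1, 2, 9, 4, 10, 6, 7, 8, 11, 5, 0, 3] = (0 12 3 9 11)(5 10)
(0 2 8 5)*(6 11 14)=[2, 1, 8, 3, 4, 0, 11, 7, 5, 9, 10, 14, 12, 13, 6]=(0 2 8 5)(6 11 14)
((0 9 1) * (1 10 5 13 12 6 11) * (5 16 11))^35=(0 1 11 16 10 9)(5 6 12 13)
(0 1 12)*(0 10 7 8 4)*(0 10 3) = (0 1 12 3)(4 10 7 8) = [1, 12, 2, 0, 10, 5, 6, 8, 4, 9, 7, 11, 3]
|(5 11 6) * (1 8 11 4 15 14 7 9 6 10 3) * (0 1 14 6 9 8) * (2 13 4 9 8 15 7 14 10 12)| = 22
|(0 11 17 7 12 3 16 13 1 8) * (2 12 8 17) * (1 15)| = 12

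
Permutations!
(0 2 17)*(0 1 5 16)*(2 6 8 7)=(0 6 8 7 2 17 1 5 16)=[6, 5, 17, 3, 4, 16, 8, 2, 7, 9, 10, 11, 12, 13, 14, 15, 0, 1]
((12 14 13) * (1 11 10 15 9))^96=(1 11 10 15 9)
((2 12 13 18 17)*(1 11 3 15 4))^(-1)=(1 4 15 3 11)(2 17 18 13 12)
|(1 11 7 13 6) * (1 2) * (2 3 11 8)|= |(1 8 2)(3 11 7 13 6)|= 15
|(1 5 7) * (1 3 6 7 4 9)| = 12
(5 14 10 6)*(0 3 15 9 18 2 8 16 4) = (0 3 15 9 18 2 8 16 4)(5 14 10 6) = [3, 1, 8, 15, 0, 14, 5, 7, 16, 18, 6, 11, 12, 13, 10, 9, 4, 17, 2]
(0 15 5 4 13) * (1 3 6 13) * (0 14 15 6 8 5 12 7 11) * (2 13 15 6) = [2, 3, 13, 8, 1, 4, 15, 11, 5, 9, 10, 0, 7, 14, 6, 12] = (0 2 13 14 6 15 12 7 11)(1 3 8 5 4)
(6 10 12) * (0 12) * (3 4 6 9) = (0 12 9 3 4 6 10) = [12, 1, 2, 4, 6, 5, 10, 7, 8, 3, 0, 11, 9]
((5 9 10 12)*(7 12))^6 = (5 9 10 7 12)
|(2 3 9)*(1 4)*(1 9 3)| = |(1 4 9 2)| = 4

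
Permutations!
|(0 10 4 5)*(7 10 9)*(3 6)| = 6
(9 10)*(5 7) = [0, 1, 2, 3, 4, 7, 6, 5, 8, 10, 9] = (5 7)(9 10)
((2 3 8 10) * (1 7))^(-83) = (1 7)(2 3 8 10)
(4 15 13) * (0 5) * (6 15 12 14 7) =[5, 1, 2, 3, 12, 0, 15, 6, 8, 9, 10, 11, 14, 4, 7, 13] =(0 5)(4 12 14 7 6 15 13)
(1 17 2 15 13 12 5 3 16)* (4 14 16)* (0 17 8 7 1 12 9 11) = (0 17 2 15 13 9 11)(1 8 7)(3 4 14 16 12 5) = [17, 8, 15, 4, 14, 3, 6, 1, 7, 11, 10, 0, 5, 9, 16, 13, 12, 2]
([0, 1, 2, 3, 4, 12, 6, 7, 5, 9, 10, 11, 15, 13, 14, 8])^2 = (5 15)(8 12)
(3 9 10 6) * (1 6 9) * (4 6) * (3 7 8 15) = (1 4 6 7 8 15 3)(9 10) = [0, 4, 2, 1, 6, 5, 7, 8, 15, 10, 9, 11, 12, 13, 14, 3]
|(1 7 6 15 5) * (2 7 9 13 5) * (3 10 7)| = 12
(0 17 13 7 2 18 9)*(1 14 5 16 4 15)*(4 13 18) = (0 17 18 9)(1 14 5 16 13 7 2 4 15) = [17, 14, 4, 3, 15, 16, 6, 2, 8, 0, 10, 11, 12, 7, 5, 1, 13, 18, 9]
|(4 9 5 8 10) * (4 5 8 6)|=6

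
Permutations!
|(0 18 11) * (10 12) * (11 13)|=|(0 18 13 11)(10 12)|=4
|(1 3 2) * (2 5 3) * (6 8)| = 2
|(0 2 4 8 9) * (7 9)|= |(0 2 4 8 7 9)|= 6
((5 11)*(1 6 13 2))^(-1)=((1 6 13 2)(5 11))^(-1)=(1 2 13 6)(5 11)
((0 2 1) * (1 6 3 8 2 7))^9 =(2 6 3 8)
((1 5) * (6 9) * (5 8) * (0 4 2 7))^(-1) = (0 7 2 4)(1 5 8)(6 9) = ((0 4 2 7)(1 8 5)(6 9))^(-1)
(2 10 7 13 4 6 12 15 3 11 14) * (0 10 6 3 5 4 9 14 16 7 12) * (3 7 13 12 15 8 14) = (0 10 15 5 4 7 12 8 14 2 6)(3 11 16 13 9) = [10, 1, 6, 11, 7, 4, 0, 12, 14, 3, 15, 16, 8, 9, 2, 5, 13]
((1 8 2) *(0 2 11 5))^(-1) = (0 5 11 8 1 2)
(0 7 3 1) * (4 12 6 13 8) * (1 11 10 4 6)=(0 7 3 11 10 4 12 1)(6 13 8)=[7, 0, 2, 11, 12, 5, 13, 3, 6, 9, 4, 10, 1, 8]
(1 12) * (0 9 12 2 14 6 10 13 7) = [9, 2, 14, 3, 4, 5, 10, 0, 8, 12, 13, 11, 1, 7, 6] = (0 9 12 1 2 14 6 10 13 7)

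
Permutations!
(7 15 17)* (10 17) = [0, 1, 2, 3, 4, 5, 6, 15, 8, 9, 17, 11, 12, 13, 14, 10, 16, 7] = (7 15 10 17)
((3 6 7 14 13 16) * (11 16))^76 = (3 16 11 13 14 7 6)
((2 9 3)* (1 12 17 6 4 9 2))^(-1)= (1 3 9 4 6 17 12)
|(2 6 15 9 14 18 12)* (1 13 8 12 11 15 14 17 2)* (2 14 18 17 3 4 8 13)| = 22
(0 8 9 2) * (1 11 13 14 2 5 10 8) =(0 1 11 13 14 2)(5 10 8 9) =[1, 11, 0, 3, 4, 10, 6, 7, 9, 5, 8, 13, 12, 14, 2]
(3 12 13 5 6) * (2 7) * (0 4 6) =(0 4 6 3 12 13 5)(2 7) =[4, 1, 7, 12, 6, 0, 3, 2, 8, 9, 10, 11, 13, 5]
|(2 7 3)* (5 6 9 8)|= 12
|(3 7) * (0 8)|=|(0 8)(3 7)|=2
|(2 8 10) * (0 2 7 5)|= 6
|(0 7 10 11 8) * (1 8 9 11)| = 10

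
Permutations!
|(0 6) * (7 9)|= |(0 6)(7 9)|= 2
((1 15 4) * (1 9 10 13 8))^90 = ((1 15 4 9 10 13 8))^90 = (1 8 13 10 9 4 15)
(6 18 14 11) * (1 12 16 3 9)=(1 12 16 3 9)(6 18 14 11)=[0, 12, 2, 9, 4, 5, 18, 7, 8, 1, 10, 6, 16, 13, 11, 15, 3, 17, 14]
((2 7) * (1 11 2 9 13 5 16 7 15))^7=(1 15 2 11)(5 7 13 16 9)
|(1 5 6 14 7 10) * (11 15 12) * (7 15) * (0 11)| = 10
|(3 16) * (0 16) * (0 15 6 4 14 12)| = 8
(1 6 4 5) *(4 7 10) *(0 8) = (0 8)(1 6 7 10 4 5) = [8, 6, 2, 3, 5, 1, 7, 10, 0, 9, 4]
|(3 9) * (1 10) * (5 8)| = |(1 10)(3 9)(5 8)| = 2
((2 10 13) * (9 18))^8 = ((2 10 13)(9 18))^8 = (18)(2 13 10)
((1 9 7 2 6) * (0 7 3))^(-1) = ((0 7 2 6 1 9 3))^(-1) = (0 3 9 1 6 2 7)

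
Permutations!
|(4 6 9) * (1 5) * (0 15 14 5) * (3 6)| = 20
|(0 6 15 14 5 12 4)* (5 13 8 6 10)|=|(0 10 5 12 4)(6 15 14 13 8)|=5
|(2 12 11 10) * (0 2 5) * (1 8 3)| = 6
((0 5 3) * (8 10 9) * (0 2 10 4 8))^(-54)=(10)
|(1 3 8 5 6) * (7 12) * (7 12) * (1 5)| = 6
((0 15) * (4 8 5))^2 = (15)(4 5 8)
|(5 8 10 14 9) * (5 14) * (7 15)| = 6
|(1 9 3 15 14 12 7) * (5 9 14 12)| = |(1 14 5 9 3 15 12 7)| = 8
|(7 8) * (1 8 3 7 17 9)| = |(1 8 17 9)(3 7)| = 4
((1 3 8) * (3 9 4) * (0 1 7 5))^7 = (0 5 7 8 3 4 9 1)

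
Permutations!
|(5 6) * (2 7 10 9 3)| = |(2 7 10 9 3)(5 6)| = 10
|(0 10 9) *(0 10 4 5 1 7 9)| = 7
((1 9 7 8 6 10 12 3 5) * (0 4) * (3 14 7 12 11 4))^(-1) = (0 4 11 10 6 8 7 14 12 9 1 5 3)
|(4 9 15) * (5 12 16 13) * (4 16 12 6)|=7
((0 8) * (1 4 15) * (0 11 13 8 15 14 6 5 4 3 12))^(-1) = ((0 15 1 3 12)(4 14 6 5)(8 11 13))^(-1) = (0 12 3 1 15)(4 5 6 14)(8 13 11)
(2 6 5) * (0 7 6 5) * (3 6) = (0 7 3 6)(2 5) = [7, 1, 5, 6, 4, 2, 0, 3]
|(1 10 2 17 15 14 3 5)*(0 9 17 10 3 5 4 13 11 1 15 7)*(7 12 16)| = 30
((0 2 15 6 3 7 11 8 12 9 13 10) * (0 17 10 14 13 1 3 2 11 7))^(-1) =(0 3 1 9 12 8 11)(2 6 15)(10 17)(13 14)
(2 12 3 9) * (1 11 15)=[0, 11, 12, 9, 4, 5, 6, 7, 8, 2, 10, 15, 3, 13, 14, 1]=(1 11 15)(2 12 3 9)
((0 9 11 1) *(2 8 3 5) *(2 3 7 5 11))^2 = (0 2 7 3 1 9 8 5 11)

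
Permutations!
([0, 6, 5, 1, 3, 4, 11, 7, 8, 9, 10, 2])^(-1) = [0, 3, 11, 4, 5, 2, 1, 7, 8, 9, 10, 6]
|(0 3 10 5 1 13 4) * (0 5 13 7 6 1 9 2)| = |(0 3 10 13 4 5 9 2)(1 7 6)| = 24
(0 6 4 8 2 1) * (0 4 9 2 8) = (0 6 9 2 1 4) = [6, 4, 1, 3, 0, 5, 9, 7, 8, 2]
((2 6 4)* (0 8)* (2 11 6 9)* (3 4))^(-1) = (0 8)(2 9)(3 6 11 4)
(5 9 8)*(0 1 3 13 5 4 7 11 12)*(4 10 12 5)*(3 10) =(0 1 10 12)(3 13 4 7 11 5 9 8) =[1, 10, 2, 13, 7, 9, 6, 11, 3, 8, 12, 5, 0, 4]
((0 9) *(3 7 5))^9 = ((0 9)(3 7 5))^9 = (0 9)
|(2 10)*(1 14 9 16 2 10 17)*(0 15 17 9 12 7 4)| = 24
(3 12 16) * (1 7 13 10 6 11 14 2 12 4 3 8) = (1 7 13 10 6 11 14 2 12 16 8)(3 4) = [0, 7, 12, 4, 3, 5, 11, 13, 1, 9, 6, 14, 16, 10, 2, 15, 8]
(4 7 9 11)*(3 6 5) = (3 6 5)(4 7 9 11) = [0, 1, 2, 6, 7, 3, 5, 9, 8, 11, 10, 4]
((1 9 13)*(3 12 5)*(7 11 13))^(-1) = (1 13 11 7 9)(3 5 12)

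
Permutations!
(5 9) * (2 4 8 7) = (2 4 8 7)(5 9) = [0, 1, 4, 3, 8, 9, 6, 2, 7, 5]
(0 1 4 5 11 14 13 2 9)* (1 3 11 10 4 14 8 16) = (0 3 11 8 16 1 14 13 2 9)(4 5 10) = [3, 14, 9, 11, 5, 10, 6, 7, 16, 0, 4, 8, 12, 2, 13, 15, 1]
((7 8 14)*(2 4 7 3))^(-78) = ((2 4 7 8 14 3))^(-78) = (14)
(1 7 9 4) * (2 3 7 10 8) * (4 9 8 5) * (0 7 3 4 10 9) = (0 7 8 2 4 1 9)(5 10) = [7, 9, 4, 3, 1, 10, 6, 8, 2, 0, 5]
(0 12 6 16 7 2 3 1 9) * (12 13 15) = (0 13 15 12 6 16 7 2 3 1 9) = [13, 9, 3, 1, 4, 5, 16, 2, 8, 0, 10, 11, 6, 15, 14, 12, 7]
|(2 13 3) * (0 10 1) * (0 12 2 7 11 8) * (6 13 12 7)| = |(0 10 1 7 11 8)(2 12)(3 6 13)| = 6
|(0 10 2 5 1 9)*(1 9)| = |(0 10 2 5 9)| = 5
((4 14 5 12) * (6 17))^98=((4 14 5 12)(6 17))^98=(17)(4 5)(12 14)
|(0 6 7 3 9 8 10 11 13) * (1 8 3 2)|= 18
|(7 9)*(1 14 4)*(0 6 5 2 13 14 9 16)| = |(0 6 5 2 13 14 4 1 9 7 16)| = 11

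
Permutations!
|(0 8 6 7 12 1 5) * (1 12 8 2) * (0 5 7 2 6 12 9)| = |(0 6 2 1 7 8 12 9)| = 8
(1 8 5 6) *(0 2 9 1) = (0 2 9 1 8 5 6) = [2, 8, 9, 3, 4, 6, 0, 7, 5, 1]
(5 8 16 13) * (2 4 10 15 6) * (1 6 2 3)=(1 6 3)(2 4 10 15)(5 8 16 13)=[0, 6, 4, 1, 10, 8, 3, 7, 16, 9, 15, 11, 12, 5, 14, 2, 13]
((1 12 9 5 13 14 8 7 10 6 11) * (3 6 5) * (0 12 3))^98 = ((0 12 9)(1 3 6 11)(5 13 14 8 7 10))^98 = (0 9 12)(1 6)(3 11)(5 14 7)(8 10 13)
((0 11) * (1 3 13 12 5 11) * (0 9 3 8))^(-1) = (0 8 1)(3 9 11 5 12 13)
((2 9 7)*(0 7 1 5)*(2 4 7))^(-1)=(0 5 1 9 2)(4 7)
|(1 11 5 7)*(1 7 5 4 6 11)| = 3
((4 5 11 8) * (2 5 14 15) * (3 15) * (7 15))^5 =((2 5 11 8 4 14 3 7 15))^5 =(2 14 5 3 11 7 8 15 4)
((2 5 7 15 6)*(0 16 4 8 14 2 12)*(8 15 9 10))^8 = (0 4 6)(2 5 7 9 10 8 14)(12 16 15) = ((0 16 4 15 6 12)(2 5 7 9 10 8 14))^8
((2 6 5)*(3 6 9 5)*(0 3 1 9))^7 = (9)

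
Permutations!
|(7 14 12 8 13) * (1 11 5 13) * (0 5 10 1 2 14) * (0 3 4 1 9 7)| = |(0 5 13)(1 11 10 9 7 3 4)(2 14 12 8)| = 84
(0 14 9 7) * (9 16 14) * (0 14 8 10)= (0 9 7 14 16 8 10)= [9, 1, 2, 3, 4, 5, 6, 14, 10, 7, 0, 11, 12, 13, 16, 15, 8]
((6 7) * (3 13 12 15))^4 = (15)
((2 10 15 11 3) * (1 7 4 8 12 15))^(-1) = ((1 7 4 8 12 15 11 3 2 10))^(-1) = (1 10 2 3 11 15 12 8 4 7)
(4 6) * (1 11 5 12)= (1 11 5 12)(4 6)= [0, 11, 2, 3, 6, 12, 4, 7, 8, 9, 10, 5, 1]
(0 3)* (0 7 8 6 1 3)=[0, 3, 2, 7, 4, 5, 1, 8, 6]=(1 3 7 8 6)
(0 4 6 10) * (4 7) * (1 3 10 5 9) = (0 7 4 6 5 9 1 3 10) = [7, 3, 2, 10, 6, 9, 5, 4, 8, 1, 0]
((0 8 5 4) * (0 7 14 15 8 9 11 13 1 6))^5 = (0 6 1 13 11 9)(4 5 8 15 14 7)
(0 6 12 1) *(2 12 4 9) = (0 6 4 9 2 12 1) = [6, 0, 12, 3, 9, 5, 4, 7, 8, 2, 10, 11, 1]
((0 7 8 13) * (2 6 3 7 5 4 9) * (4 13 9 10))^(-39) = (13)(2 7)(3 9)(4 10)(6 8)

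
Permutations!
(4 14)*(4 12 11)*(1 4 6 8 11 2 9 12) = (1 4 14)(2 9 12)(6 8 11) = [0, 4, 9, 3, 14, 5, 8, 7, 11, 12, 10, 6, 2, 13, 1]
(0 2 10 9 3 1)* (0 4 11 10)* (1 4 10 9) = (0 2)(1 10)(3 4 11 9) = [2, 10, 0, 4, 11, 5, 6, 7, 8, 3, 1, 9]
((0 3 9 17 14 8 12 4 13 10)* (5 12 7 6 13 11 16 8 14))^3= ((0 3 9 17 5 12 4 11 16 8 7 6 13 10))^3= (0 17 4 8 13 3 5 11 7 10 9 12 16 6)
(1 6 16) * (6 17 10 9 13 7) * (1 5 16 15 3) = (1 17 10 9 13 7 6 15 3)(5 16) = [0, 17, 2, 1, 4, 16, 15, 6, 8, 13, 9, 11, 12, 7, 14, 3, 5, 10]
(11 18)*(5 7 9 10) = [0, 1, 2, 3, 4, 7, 6, 9, 8, 10, 5, 18, 12, 13, 14, 15, 16, 17, 11] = (5 7 9 10)(11 18)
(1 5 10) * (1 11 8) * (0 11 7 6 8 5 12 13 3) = (0 11 5 10 7 6 8 1 12 13 3) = [11, 12, 2, 0, 4, 10, 8, 6, 1, 9, 7, 5, 13, 3]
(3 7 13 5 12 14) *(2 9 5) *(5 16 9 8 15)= (2 8 15 5 12 14 3 7 13)(9 16)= [0, 1, 8, 7, 4, 12, 6, 13, 15, 16, 10, 11, 14, 2, 3, 5, 9]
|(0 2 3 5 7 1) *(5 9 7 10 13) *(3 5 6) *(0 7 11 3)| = |(0 2 5 10 13 6)(1 7)(3 9 11)| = 6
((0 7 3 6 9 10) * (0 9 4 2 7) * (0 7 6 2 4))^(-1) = ((0 7 3 2 6)(9 10))^(-1) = (0 6 2 3 7)(9 10)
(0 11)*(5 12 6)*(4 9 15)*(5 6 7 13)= [11, 1, 2, 3, 9, 12, 6, 13, 8, 15, 10, 0, 7, 5, 14, 4]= (0 11)(4 9 15)(5 12 7 13)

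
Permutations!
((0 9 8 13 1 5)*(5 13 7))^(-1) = (0 5 7 8 9)(1 13)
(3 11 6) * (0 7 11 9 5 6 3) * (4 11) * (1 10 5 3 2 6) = (0 7 4 11 2 6)(1 10 5)(3 9) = [7, 10, 6, 9, 11, 1, 0, 4, 8, 3, 5, 2]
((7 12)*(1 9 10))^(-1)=((1 9 10)(7 12))^(-1)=(1 10 9)(7 12)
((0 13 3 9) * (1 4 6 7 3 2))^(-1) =((0 13 2 1 4 6 7 3 9))^(-1) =(0 9 3 7 6 4 1 2 13)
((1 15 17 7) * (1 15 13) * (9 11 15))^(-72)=(7 15 9 17 11)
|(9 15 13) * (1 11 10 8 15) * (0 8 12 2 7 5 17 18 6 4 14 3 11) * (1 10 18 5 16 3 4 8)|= |(0 1)(2 7 16 3 11 18 6 8 15 13 9 10 12)(4 14)(5 17)|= 26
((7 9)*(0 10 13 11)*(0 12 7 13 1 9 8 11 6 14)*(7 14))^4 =((0 10 1 9 13 6 7 8 11 12 14))^4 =(0 13 11 10 6 12 1 7 14 9 8)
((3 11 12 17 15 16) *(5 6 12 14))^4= (3 6 16 5 15 14 17 11 12)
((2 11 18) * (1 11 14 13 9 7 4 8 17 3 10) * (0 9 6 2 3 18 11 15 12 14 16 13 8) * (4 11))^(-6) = (0 4 11 7 9)(1 14 18)(2 13)(3 15 8)(6 16)(10 12 17)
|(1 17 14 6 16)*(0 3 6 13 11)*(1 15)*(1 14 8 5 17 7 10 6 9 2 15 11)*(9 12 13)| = 60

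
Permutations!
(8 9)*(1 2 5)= (1 2 5)(8 9)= [0, 2, 5, 3, 4, 1, 6, 7, 9, 8]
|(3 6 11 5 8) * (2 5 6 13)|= |(2 5 8 3 13)(6 11)|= 10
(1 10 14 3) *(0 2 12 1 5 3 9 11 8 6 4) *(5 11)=(0 2 12 1 10 14 9 5 3 11 8 6 4)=[2, 10, 12, 11, 0, 3, 4, 7, 6, 5, 14, 8, 1, 13, 9]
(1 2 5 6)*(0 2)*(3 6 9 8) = (0 2 5 9 8 3 6 1) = [2, 0, 5, 6, 4, 9, 1, 7, 3, 8]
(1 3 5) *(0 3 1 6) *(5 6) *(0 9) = (0 3 6 9) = [3, 1, 2, 6, 4, 5, 9, 7, 8, 0]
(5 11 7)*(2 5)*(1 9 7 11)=(11)(1 9 7 2 5)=[0, 9, 5, 3, 4, 1, 6, 2, 8, 7, 10, 11]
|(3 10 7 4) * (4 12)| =5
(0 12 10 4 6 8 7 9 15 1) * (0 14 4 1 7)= (0 12 10 1 14 4 6 8)(7 9 15)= [12, 14, 2, 3, 6, 5, 8, 9, 0, 15, 1, 11, 10, 13, 4, 7]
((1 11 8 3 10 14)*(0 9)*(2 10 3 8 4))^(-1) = (0 9)(1 14 10 2 4 11)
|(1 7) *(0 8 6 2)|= 4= |(0 8 6 2)(1 7)|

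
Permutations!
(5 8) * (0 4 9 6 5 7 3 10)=(0 4 9 6 5 8 7 3 10)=[4, 1, 2, 10, 9, 8, 5, 3, 7, 6, 0]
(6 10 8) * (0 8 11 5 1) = (0 8 6 10 11 5 1) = [8, 0, 2, 3, 4, 1, 10, 7, 6, 9, 11, 5]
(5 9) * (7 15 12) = (5 9)(7 15 12) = [0, 1, 2, 3, 4, 9, 6, 15, 8, 5, 10, 11, 7, 13, 14, 12]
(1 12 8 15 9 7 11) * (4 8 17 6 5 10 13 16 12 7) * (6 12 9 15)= [0, 7, 2, 3, 8, 10, 5, 11, 6, 4, 13, 1, 17, 16, 14, 15, 9, 12]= (1 7 11)(4 8 6 5 10 13 16 9)(12 17)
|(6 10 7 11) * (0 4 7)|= 6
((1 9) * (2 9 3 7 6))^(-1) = ((1 3 7 6 2 9))^(-1) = (1 9 2 6 7 3)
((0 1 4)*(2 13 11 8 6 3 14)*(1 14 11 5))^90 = ((0 14 2 13 5 1 4)(3 11 8 6))^90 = (0 4 1 5 13 2 14)(3 8)(6 11)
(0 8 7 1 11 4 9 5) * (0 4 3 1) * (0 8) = [0, 11, 2, 1, 9, 4, 6, 8, 7, 5, 10, 3] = (1 11 3)(4 9 5)(7 8)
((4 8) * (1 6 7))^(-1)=(1 7 6)(4 8)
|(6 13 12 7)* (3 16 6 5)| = 7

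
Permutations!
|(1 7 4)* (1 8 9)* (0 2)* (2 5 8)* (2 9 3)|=|(0 5 8 3 2)(1 7 4 9)|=20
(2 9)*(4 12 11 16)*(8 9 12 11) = [0, 1, 12, 3, 11, 5, 6, 7, 9, 2, 10, 16, 8, 13, 14, 15, 4] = (2 12 8 9)(4 11 16)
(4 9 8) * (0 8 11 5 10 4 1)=(0 8 1)(4 9 11 5 10)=[8, 0, 2, 3, 9, 10, 6, 7, 1, 11, 4, 5]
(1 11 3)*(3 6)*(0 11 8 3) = (0 11 6)(1 8 3) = [11, 8, 2, 1, 4, 5, 0, 7, 3, 9, 10, 6]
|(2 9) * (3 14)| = 2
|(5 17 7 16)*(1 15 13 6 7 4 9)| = 10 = |(1 15 13 6 7 16 5 17 4 9)|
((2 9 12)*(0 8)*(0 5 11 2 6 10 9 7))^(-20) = (12)(0 2 5)(7 11 8)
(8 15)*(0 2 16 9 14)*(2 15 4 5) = (0 15 8 4 5 2 16 9 14) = [15, 1, 16, 3, 5, 2, 6, 7, 4, 14, 10, 11, 12, 13, 0, 8, 9]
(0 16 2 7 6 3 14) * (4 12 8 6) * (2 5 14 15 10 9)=[16, 1, 7, 15, 12, 14, 3, 4, 6, 2, 9, 11, 8, 13, 0, 10, 5]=(0 16 5 14)(2 7 4 12 8 6 3 15 10 9)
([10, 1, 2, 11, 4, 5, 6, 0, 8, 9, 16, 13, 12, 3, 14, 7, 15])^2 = [16, 1, 2, 13, 4, 5, 6, 10, 8, 9, 15, 3, 12, 11, 14, 0, 7]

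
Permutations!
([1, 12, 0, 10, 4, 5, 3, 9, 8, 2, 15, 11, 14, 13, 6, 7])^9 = [9, 2, 7, 14, 4, 5, 12, 10, 8, 15, 6, 11, 0, 13, 1, 3]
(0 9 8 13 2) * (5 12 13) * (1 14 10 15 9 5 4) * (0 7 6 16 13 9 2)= [5, 14, 7, 3, 1, 12, 16, 6, 4, 8, 15, 11, 9, 0, 10, 2, 13]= (0 5 12 9 8 4 1 14 10 15 2 7 6 16 13)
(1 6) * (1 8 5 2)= (1 6 8 5 2)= [0, 6, 1, 3, 4, 2, 8, 7, 5]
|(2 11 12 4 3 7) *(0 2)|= |(0 2 11 12 4 3 7)|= 7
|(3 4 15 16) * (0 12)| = |(0 12)(3 4 15 16)| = 4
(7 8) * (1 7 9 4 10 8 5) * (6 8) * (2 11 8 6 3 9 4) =(1 7 5)(2 11 8 4 10 3 9) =[0, 7, 11, 9, 10, 1, 6, 5, 4, 2, 3, 8]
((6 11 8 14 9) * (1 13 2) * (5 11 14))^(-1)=(1 2 13)(5 8 11)(6 9 14)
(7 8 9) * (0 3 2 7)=[3, 1, 7, 2, 4, 5, 6, 8, 9, 0]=(0 3 2 7 8 9)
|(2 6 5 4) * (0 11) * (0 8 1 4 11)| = 7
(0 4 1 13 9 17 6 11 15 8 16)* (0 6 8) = (0 4 1 13 9 17 8 16 6 11 15) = [4, 13, 2, 3, 1, 5, 11, 7, 16, 17, 10, 15, 12, 9, 14, 0, 6, 8]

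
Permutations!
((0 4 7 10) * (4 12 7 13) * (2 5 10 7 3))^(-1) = (0 10 5 2 3 12)(4 13)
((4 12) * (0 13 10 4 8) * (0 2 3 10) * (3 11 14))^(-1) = ((0 13)(2 11 14 3 10 4 12 8))^(-1) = (0 13)(2 8 12 4 10 3 14 11)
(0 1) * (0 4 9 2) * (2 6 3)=(0 1 4 9 6 3 2)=[1, 4, 0, 2, 9, 5, 3, 7, 8, 6]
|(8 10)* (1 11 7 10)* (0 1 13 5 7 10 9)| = |(0 1 11 10 8 13 5 7 9)| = 9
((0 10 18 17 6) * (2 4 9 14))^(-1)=(0 6 17 18 10)(2 14 9 4)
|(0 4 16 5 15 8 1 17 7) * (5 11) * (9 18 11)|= |(0 4 16 9 18 11 5 15 8 1 17 7)|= 12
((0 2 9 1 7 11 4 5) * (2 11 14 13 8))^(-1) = (0 5 4 11)(1 9 2 8 13 14 7)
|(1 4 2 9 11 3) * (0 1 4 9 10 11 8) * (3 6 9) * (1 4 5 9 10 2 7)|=24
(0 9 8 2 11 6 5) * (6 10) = [9, 1, 11, 3, 4, 0, 5, 7, 2, 8, 6, 10] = (0 9 8 2 11 10 6 5)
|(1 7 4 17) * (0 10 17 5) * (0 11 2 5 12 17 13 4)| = |(0 10 13 4 12 17 1 7)(2 5 11)| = 24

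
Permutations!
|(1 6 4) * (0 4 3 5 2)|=|(0 4 1 6 3 5 2)|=7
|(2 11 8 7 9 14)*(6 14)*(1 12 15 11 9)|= |(1 12 15 11 8 7)(2 9 6 14)|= 12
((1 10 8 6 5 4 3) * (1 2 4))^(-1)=((1 10 8 6 5)(2 4 3))^(-1)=(1 5 6 8 10)(2 3 4)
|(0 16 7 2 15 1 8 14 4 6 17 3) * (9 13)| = |(0 16 7 2 15 1 8 14 4 6 17 3)(9 13)| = 12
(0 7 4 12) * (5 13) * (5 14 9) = (0 7 4 12)(5 13 14 9) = [7, 1, 2, 3, 12, 13, 6, 4, 8, 5, 10, 11, 0, 14, 9]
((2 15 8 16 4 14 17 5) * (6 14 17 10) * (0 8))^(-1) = (0 15 2 5 17 4 16 8)(6 10 14) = ((0 8 16 4 17 5 2 15)(6 14 10))^(-1)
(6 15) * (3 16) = (3 16)(6 15) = [0, 1, 2, 16, 4, 5, 15, 7, 8, 9, 10, 11, 12, 13, 14, 6, 3]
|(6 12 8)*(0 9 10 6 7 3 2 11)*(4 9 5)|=|(0 5 4 9 10 6 12 8 7 3 2 11)|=12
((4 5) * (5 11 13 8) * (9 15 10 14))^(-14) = ((4 11 13 8 5)(9 15 10 14))^(-14) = (4 11 13 8 5)(9 10)(14 15)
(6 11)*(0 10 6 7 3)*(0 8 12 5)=(0 10 6 11 7 3 8 12 5)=[10, 1, 2, 8, 4, 0, 11, 3, 12, 9, 6, 7, 5]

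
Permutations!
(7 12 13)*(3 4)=(3 4)(7 12 13)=[0, 1, 2, 4, 3, 5, 6, 12, 8, 9, 10, 11, 13, 7]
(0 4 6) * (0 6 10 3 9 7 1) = (0 4 10 3 9 7 1) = [4, 0, 2, 9, 10, 5, 6, 1, 8, 7, 3]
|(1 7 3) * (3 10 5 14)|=|(1 7 10 5 14 3)|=6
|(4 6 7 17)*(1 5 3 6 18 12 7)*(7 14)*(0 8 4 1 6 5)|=|(0 8 4 18 12 14 7 17 1)(3 5)|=18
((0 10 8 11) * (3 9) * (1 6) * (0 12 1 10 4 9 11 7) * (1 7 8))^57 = (0 4 9 3 11 12 7)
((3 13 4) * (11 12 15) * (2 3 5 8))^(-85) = ((2 3 13 4 5 8)(11 12 15))^(-85) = (2 8 5 4 13 3)(11 15 12)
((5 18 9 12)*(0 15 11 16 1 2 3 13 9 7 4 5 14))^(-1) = ((0 15 11 16 1 2 3 13 9 12 14)(4 5 18 7))^(-1) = (0 14 12 9 13 3 2 1 16 11 15)(4 7 18 5)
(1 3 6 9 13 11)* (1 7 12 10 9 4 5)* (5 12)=(1 3 6 4 12 10 9 13 11 7 5)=[0, 3, 2, 6, 12, 1, 4, 5, 8, 13, 9, 7, 10, 11]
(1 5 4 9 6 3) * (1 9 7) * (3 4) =[0, 5, 2, 9, 7, 3, 4, 1, 8, 6] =(1 5 3 9 6 4 7)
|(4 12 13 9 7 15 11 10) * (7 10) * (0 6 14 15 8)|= 35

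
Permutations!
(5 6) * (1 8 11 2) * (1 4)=(1 8 11 2 4)(5 6)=[0, 8, 4, 3, 1, 6, 5, 7, 11, 9, 10, 2]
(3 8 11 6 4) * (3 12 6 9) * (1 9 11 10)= (1 9 3 8 10)(4 12 6)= [0, 9, 2, 8, 12, 5, 4, 7, 10, 3, 1, 11, 6]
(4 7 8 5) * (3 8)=[0, 1, 2, 8, 7, 4, 6, 3, 5]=(3 8 5 4 7)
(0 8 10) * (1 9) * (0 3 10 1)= (0 8 1 9)(3 10)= [8, 9, 2, 10, 4, 5, 6, 7, 1, 0, 3]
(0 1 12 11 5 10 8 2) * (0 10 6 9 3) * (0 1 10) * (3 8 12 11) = [10, 11, 0, 1, 4, 6, 9, 7, 2, 8, 12, 5, 3] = (0 10 12 3 1 11 5 6 9 8 2)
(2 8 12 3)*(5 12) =(2 8 5 12 3) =[0, 1, 8, 2, 4, 12, 6, 7, 5, 9, 10, 11, 3]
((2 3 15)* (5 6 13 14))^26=((2 3 15)(5 6 13 14))^26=(2 15 3)(5 13)(6 14)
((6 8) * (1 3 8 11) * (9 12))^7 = ((1 3 8 6 11)(9 12))^7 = (1 8 11 3 6)(9 12)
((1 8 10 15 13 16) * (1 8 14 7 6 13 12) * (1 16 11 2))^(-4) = ((1 14 7 6 13 11 2)(8 10 15 12 16))^(-4) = (1 6 2 7 11 14 13)(8 10 15 12 16)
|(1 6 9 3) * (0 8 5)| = 12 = |(0 8 5)(1 6 9 3)|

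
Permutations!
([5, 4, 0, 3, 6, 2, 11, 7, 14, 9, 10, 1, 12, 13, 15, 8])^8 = (0 2 5)(8 15 14)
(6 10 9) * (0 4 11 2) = (0 4 11 2)(6 10 9) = [4, 1, 0, 3, 11, 5, 10, 7, 8, 6, 9, 2]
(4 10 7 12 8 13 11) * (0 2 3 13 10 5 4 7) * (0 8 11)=(0 2 3 13)(4 5)(7 12 11)(8 10)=[2, 1, 3, 13, 5, 4, 6, 12, 10, 9, 8, 7, 11, 0]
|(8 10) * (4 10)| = 3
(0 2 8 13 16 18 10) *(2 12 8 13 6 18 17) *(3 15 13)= [12, 1, 3, 15, 4, 5, 18, 7, 6, 9, 0, 11, 8, 16, 14, 13, 17, 2, 10]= (0 12 8 6 18 10)(2 3 15 13 16 17)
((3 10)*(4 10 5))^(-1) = (3 10 4 5)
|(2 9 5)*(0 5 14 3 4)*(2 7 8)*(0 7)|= |(0 5)(2 9 14 3 4 7 8)|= 14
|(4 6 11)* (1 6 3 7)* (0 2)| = 6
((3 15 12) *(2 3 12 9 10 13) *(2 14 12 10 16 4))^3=(2 9)(3 16)(4 15)(10 12 14 13)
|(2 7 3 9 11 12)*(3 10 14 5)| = 9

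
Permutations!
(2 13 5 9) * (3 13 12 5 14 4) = (2 12 5 9)(3 13 14 4) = [0, 1, 12, 13, 3, 9, 6, 7, 8, 2, 10, 11, 5, 14, 4]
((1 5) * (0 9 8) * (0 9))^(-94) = ((1 5)(8 9))^(-94) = (9)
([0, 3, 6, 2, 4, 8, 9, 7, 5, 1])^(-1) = [0, 9, 3, 1, 4, 8, 2, 7, 5, 6]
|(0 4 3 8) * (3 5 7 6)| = |(0 4 5 7 6 3 8)| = 7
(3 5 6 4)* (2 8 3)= (2 8 3 5 6 4)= [0, 1, 8, 5, 2, 6, 4, 7, 3]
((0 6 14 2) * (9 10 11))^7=(0 2 14 6)(9 10 11)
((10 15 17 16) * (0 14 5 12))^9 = ((0 14 5 12)(10 15 17 16))^9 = (0 14 5 12)(10 15 17 16)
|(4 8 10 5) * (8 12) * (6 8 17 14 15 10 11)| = 21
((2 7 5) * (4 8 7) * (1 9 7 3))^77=(1 4 7 3 2 9 8 5)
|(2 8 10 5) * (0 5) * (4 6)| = 10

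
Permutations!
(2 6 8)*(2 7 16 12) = (2 6 8 7 16 12) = [0, 1, 6, 3, 4, 5, 8, 16, 7, 9, 10, 11, 2, 13, 14, 15, 12]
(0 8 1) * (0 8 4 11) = (0 4 11)(1 8) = [4, 8, 2, 3, 11, 5, 6, 7, 1, 9, 10, 0]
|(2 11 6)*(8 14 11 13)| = 6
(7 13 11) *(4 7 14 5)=(4 7 13 11 14 5)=[0, 1, 2, 3, 7, 4, 6, 13, 8, 9, 10, 14, 12, 11, 5]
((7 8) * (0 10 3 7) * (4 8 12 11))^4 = (0 12)(3 4)(7 8)(10 11)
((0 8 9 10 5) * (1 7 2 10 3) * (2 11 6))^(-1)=((0 8 9 3 1 7 11 6 2 10 5))^(-1)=(0 5 10 2 6 11 7 1 3 9 8)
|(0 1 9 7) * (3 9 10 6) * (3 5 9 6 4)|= 9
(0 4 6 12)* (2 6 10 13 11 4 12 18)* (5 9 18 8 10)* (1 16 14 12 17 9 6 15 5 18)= (0 17 9 1 16 14 12)(2 15 5 6 8 10 13 11 4 18)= [17, 16, 15, 3, 18, 6, 8, 7, 10, 1, 13, 4, 0, 11, 12, 5, 14, 9, 2]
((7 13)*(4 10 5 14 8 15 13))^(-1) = ((4 10 5 14 8 15 13 7))^(-1) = (4 7 13 15 8 14 5 10)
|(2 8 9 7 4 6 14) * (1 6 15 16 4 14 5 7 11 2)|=60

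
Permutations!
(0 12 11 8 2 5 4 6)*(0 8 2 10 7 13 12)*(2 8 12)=(2 5 4 6 12 11 8 10 7 13)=[0, 1, 5, 3, 6, 4, 12, 13, 10, 9, 7, 8, 11, 2]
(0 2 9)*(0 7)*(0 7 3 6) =(0 2 9 3 6) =[2, 1, 9, 6, 4, 5, 0, 7, 8, 3]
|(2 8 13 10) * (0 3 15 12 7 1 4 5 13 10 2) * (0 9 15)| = |(0 3)(1 4 5 13 2 8 10 9 15 12 7)| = 22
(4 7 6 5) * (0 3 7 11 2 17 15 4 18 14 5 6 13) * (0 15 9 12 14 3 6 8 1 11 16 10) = [6, 11, 17, 7, 16, 18, 8, 13, 1, 12, 0, 2, 14, 15, 5, 4, 10, 9, 3] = (0 6 8 1 11 2 17 9 12 14 5 18 3 7 13 15 4 16 10)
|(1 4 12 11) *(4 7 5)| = 6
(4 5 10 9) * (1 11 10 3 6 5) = (1 11 10 9 4)(3 6 5) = [0, 11, 2, 6, 1, 3, 5, 7, 8, 4, 9, 10]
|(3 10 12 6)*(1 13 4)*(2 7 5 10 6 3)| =21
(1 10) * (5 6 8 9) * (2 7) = (1 10)(2 7)(5 6 8 9) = [0, 10, 7, 3, 4, 6, 8, 2, 9, 5, 1]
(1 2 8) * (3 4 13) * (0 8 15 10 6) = (0 8 1 2 15 10 6)(3 4 13) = [8, 2, 15, 4, 13, 5, 0, 7, 1, 9, 6, 11, 12, 3, 14, 10]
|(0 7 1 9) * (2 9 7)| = 6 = |(0 2 9)(1 7)|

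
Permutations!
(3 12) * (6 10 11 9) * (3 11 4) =[0, 1, 2, 12, 3, 5, 10, 7, 8, 6, 4, 9, 11] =(3 12 11 9 6 10 4)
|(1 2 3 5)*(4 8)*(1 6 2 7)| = 4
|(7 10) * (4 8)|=2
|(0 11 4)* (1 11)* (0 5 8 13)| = 7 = |(0 1 11 4 5 8 13)|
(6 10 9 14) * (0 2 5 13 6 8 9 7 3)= (0 2 5 13 6 10 7 3)(8 9 14)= [2, 1, 5, 0, 4, 13, 10, 3, 9, 14, 7, 11, 12, 6, 8]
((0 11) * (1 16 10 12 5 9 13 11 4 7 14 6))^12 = (0 11 13 9 5 12 10 16 1 6 14 7 4)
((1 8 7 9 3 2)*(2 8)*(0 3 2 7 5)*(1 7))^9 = ((0 3 8 5)(2 7 9))^9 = (9)(0 3 8 5)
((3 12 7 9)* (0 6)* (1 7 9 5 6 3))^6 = ((0 3 12 9 1 7 5 6))^6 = (0 5 1 12)(3 6 7 9)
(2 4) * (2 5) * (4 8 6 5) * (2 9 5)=[0, 1, 8, 3, 4, 9, 2, 7, 6, 5]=(2 8 6)(5 9)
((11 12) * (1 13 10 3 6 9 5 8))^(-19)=((1 13 10 3 6 9 5 8)(11 12))^(-19)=(1 9 10 8 6 13 5 3)(11 12)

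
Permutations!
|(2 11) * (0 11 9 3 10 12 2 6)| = 15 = |(0 11 6)(2 9 3 10 12)|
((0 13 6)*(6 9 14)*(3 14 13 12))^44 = (0 6 14 3 12)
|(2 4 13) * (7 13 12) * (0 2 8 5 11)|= 9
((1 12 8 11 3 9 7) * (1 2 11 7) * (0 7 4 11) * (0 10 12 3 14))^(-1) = (0 14 11 4 8 12 10 2 7)(1 9 3)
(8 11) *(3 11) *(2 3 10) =[0, 1, 3, 11, 4, 5, 6, 7, 10, 9, 2, 8] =(2 3 11 8 10)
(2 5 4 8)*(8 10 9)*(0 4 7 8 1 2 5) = (0 4 10 9 1 2)(5 7 8) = [4, 2, 0, 3, 10, 7, 6, 8, 5, 1, 9]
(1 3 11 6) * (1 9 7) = [0, 3, 2, 11, 4, 5, 9, 1, 8, 7, 10, 6] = (1 3 11 6 9 7)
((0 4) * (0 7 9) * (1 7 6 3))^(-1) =(0 9 7 1 3 6 4)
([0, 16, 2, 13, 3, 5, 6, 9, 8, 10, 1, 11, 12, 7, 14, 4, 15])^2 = (1 15 3 7 10 16 4 13 9)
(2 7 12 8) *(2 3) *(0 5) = (0 5)(2 7 12 8 3) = [5, 1, 7, 2, 4, 0, 6, 12, 3, 9, 10, 11, 8]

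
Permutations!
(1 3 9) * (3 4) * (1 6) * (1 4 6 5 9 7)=[0, 6, 2, 7, 3, 9, 4, 1, 8, 5]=(1 6 4 3 7)(5 9)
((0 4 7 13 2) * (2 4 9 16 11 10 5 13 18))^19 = ((0 9 16 11 10 5 13 4 7 18 2))^19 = (0 7 5 16 2 4 10 9 18 13 11)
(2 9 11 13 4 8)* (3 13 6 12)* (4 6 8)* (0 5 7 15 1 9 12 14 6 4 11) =(0 5 7 15 1 9)(2 12 3 13 4 11 8)(6 14) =[5, 9, 12, 13, 11, 7, 14, 15, 2, 0, 10, 8, 3, 4, 6, 1]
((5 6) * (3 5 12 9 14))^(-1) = ((3 5 6 12 9 14))^(-1) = (3 14 9 12 6 5)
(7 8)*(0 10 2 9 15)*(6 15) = (0 10 2 9 6 15)(7 8) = [10, 1, 9, 3, 4, 5, 15, 8, 7, 6, 2, 11, 12, 13, 14, 0]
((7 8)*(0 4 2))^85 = ((0 4 2)(7 8))^85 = (0 4 2)(7 8)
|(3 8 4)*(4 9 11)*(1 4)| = |(1 4 3 8 9 11)| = 6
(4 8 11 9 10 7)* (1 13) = (1 13)(4 8 11 9 10 7) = [0, 13, 2, 3, 8, 5, 6, 4, 11, 10, 7, 9, 12, 1]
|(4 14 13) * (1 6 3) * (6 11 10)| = |(1 11 10 6 3)(4 14 13)| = 15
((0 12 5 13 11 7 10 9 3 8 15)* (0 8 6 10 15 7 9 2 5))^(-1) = (0 12)(2 10 6 3 9 11 13 5)(7 8 15)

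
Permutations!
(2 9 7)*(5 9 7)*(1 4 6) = [0, 4, 7, 3, 6, 9, 1, 2, 8, 5] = (1 4 6)(2 7)(5 9)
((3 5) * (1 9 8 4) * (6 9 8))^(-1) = ((1 8 4)(3 5)(6 9))^(-1) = (1 4 8)(3 5)(6 9)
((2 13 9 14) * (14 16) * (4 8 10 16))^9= (2 13 9 4 8 10 16 14)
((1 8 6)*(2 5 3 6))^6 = (8)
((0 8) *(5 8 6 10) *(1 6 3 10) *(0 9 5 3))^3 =((1 6)(3 10)(5 8 9))^3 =(1 6)(3 10)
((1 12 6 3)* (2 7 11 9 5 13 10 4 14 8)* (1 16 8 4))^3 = ((1 12 6 3 16 8 2 7 11 9 5 13 10)(4 14))^3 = (1 3 2 9 10 6 8 11 13 12 16 7 5)(4 14)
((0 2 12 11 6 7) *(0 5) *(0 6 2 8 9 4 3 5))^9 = ((0 8 9 4 3 5 6 7)(2 12 11))^9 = (12)(0 8 9 4 3 5 6 7)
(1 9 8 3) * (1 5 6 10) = (1 9 8 3 5 6 10) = [0, 9, 2, 5, 4, 6, 10, 7, 3, 8, 1]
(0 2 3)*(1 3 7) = [2, 3, 7, 0, 4, 5, 6, 1] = (0 2 7 1 3)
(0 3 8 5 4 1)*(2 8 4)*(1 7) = [3, 0, 8, 4, 7, 2, 6, 1, 5] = (0 3 4 7 1)(2 8 5)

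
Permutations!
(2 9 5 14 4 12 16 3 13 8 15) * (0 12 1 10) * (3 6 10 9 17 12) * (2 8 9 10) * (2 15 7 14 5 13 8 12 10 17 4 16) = [3, 17, 4, 8, 1, 5, 15, 14, 7, 13, 0, 11, 2, 9, 16, 12, 6, 10] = (0 3 8 7 14 16 6 15 12 2 4 1 17 10)(9 13)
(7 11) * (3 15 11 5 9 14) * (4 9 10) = (3 15 11 7 5 10 4 9 14) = [0, 1, 2, 15, 9, 10, 6, 5, 8, 14, 4, 7, 12, 13, 3, 11]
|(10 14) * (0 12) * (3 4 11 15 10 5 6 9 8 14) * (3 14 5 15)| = |(0 12)(3 4 11)(5 6 9 8)(10 14 15)| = 12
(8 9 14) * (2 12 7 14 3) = (2 12 7 14 8 9 3) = [0, 1, 12, 2, 4, 5, 6, 14, 9, 3, 10, 11, 7, 13, 8]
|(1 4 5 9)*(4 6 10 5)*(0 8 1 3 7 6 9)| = 9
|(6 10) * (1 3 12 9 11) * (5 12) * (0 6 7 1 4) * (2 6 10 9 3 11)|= 6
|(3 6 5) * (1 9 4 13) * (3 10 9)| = 8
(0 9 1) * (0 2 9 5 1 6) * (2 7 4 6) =(0 5 1 7 4 6)(2 9) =[5, 7, 9, 3, 6, 1, 0, 4, 8, 2]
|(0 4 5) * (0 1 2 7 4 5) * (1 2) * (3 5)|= 6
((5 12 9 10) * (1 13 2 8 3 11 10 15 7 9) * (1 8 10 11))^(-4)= ((1 13 2 10 5 12 8 3)(7 9 15))^(-4)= (1 5)(2 8)(3 10)(7 15 9)(12 13)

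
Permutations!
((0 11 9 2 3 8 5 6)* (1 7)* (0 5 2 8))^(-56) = (0 2 9)(3 8 11)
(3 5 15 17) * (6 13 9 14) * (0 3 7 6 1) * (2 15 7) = [3, 0, 15, 5, 4, 7, 13, 6, 8, 14, 10, 11, 12, 9, 1, 17, 16, 2] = (0 3 5 7 6 13 9 14 1)(2 15 17)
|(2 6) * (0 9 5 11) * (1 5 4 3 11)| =10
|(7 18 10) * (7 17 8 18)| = |(8 18 10 17)| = 4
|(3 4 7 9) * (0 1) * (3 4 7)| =4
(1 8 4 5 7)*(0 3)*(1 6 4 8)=(8)(0 3)(4 5 7 6)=[3, 1, 2, 0, 5, 7, 4, 6, 8]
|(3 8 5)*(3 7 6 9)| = |(3 8 5 7 6 9)| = 6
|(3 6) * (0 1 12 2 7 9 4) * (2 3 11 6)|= |(0 1 12 3 2 7 9 4)(6 11)|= 8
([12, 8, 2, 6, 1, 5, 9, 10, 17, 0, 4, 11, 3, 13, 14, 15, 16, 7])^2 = (0 3 9 12 6)(1 17 10)(4 8 7)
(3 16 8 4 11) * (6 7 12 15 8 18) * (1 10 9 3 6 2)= [0, 10, 1, 16, 11, 5, 7, 12, 4, 3, 9, 6, 15, 13, 14, 8, 18, 17, 2]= (1 10 9 3 16 18 2)(4 11 6 7 12 15 8)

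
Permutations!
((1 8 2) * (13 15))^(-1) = ((1 8 2)(13 15))^(-1) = (1 2 8)(13 15)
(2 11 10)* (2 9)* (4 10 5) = (2 11 5 4 10 9) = [0, 1, 11, 3, 10, 4, 6, 7, 8, 2, 9, 5]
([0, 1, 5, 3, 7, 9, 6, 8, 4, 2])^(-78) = [0, 1, 2, 3, 4, 5, 6, 7, 8, 9]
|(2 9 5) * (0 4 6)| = 3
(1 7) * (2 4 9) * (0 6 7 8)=(0 6 7 1 8)(2 4 9)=[6, 8, 4, 3, 9, 5, 7, 1, 0, 2]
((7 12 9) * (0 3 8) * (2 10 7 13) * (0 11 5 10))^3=((0 3 8 11 5 10 7 12 9 13 2))^3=(0 11 7 13 3 5 12 2 8 10 9)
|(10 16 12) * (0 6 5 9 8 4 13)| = |(0 6 5 9 8 4 13)(10 16 12)| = 21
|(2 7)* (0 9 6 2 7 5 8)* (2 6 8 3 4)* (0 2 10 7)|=9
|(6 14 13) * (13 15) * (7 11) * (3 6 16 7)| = 8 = |(3 6 14 15 13 16 7 11)|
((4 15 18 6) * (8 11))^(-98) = ((4 15 18 6)(8 11))^(-98) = (4 18)(6 15)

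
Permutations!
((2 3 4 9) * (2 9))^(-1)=((9)(2 3 4))^(-1)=(9)(2 4 3)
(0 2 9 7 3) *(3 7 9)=[2, 1, 3, 0, 4, 5, 6, 7, 8, 9]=(9)(0 2 3)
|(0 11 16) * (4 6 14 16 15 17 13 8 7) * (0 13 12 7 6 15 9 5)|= 20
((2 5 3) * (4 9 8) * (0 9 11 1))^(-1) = ((0 9 8 4 11 1)(2 5 3))^(-1) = (0 1 11 4 8 9)(2 3 5)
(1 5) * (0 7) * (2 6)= [7, 5, 6, 3, 4, 1, 2, 0]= (0 7)(1 5)(2 6)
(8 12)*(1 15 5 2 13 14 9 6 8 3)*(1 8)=(1 15 5 2 13 14 9 6)(3 8 12)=[0, 15, 13, 8, 4, 2, 1, 7, 12, 6, 10, 11, 3, 14, 9, 5]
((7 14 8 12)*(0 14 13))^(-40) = (0 8 7)(12 13 14)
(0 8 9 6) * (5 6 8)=(0 5 6)(8 9)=[5, 1, 2, 3, 4, 6, 0, 7, 9, 8]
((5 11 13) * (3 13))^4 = ((3 13 5 11))^4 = (13)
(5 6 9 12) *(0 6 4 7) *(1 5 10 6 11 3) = (0 11 3 1 5 4 7)(6 9 12 10) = [11, 5, 2, 1, 7, 4, 9, 0, 8, 12, 6, 3, 10]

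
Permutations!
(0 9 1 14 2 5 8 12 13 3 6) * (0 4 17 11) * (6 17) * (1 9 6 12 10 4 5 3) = (0 6 5 8 10 4 12 13 1 14 2 3 17 11) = [6, 14, 3, 17, 12, 8, 5, 7, 10, 9, 4, 0, 13, 1, 2, 15, 16, 11]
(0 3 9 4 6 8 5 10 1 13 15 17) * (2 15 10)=(0 3 9 4 6 8 5 2 15 17)(1 13 10)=[3, 13, 15, 9, 6, 2, 8, 7, 5, 4, 1, 11, 12, 10, 14, 17, 16, 0]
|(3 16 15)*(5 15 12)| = 5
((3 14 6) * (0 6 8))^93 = (0 14 6 8 3)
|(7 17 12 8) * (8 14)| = |(7 17 12 14 8)| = 5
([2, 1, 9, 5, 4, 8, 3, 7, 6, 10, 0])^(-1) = [10, 1, 0, 6, 4, 3, 8, 7, 5, 2, 9]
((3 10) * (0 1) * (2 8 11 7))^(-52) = (11)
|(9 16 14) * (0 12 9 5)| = |(0 12 9 16 14 5)| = 6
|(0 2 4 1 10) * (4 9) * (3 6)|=|(0 2 9 4 1 10)(3 6)|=6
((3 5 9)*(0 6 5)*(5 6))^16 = ((0 5 9 3))^16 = (9)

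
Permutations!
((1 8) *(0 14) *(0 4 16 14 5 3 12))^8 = (4 14 16)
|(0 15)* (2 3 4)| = |(0 15)(2 3 4)| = 6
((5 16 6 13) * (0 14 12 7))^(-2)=(0 12)(5 6)(7 14)(13 16)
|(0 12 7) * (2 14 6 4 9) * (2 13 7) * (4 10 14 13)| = 30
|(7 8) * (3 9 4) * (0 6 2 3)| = |(0 6 2 3 9 4)(7 8)| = 6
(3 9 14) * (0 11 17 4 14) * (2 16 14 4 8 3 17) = [11, 1, 16, 9, 4, 5, 6, 7, 3, 0, 10, 2, 12, 13, 17, 15, 14, 8] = (0 11 2 16 14 17 8 3 9)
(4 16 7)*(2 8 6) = [0, 1, 8, 3, 16, 5, 2, 4, 6, 9, 10, 11, 12, 13, 14, 15, 7] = (2 8 6)(4 16 7)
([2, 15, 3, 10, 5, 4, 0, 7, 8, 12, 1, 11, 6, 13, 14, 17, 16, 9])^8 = [12, 3, 6, 0, 4, 5, 9, 7, 8, 15, 2, 11, 17, 13, 14, 10, 16, 1]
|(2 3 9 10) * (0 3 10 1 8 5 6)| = 14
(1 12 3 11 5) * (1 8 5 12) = (3 11 12)(5 8) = [0, 1, 2, 11, 4, 8, 6, 7, 5, 9, 10, 12, 3]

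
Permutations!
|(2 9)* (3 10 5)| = |(2 9)(3 10 5)| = 6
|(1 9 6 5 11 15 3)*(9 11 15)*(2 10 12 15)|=10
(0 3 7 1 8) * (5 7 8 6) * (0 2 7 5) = (0 3 8 2 7 1 6) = [3, 6, 7, 8, 4, 5, 0, 1, 2]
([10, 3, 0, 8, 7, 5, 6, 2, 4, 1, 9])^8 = (0 2 7 4 8 3 1 9 10)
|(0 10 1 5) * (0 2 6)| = |(0 10 1 5 2 6)| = 6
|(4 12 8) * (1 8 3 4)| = 6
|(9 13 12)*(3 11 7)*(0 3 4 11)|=|(0 3)(4 11 7)(9 13 12)|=6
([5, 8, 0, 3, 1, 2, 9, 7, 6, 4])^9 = (1 4 9 6 8)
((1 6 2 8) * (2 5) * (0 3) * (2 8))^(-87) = ((0 3)(1 6 5 8))^(-87) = (0 3)(1 6 5 8)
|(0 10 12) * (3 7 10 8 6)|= |(0 8 6 3 7 10 12)|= 7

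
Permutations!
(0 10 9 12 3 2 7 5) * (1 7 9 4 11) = (0 10 4 11 1 7 5)(2 9 12 3) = [10, 7, 9, 2, 11, 0, 6, 5, 8, 12, 4, 1, 3]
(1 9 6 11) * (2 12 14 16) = (1 9 6 11)(2 12 14 16) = [0, 9, 12, 3, 4, 5, 11, 7, 8, 6, 10, 1, 14, 13, 16, 15, 2]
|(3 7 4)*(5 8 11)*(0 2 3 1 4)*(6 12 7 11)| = 18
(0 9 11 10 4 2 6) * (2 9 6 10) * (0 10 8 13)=(0 6 10 4 9 11 2 8 13)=[6, 1, 8, 3, 9, 5, 10, 7, 13, 11, 4, 2, 12, 0]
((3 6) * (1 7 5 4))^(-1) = ((1 7 5 4)(3 6))^(-1) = (1 4 5 7)(3 6)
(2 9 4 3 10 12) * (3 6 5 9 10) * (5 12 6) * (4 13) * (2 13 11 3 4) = (2 10 6 12 13)(3 4 5 9 11) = [0, 1, 10, 4, 5, 9, 12, 7, 8, 11, 6, 3, 13, 2]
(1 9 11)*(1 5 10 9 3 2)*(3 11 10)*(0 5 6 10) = (0 5 3 2 1 11 6 10 9) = [5, 11, 1, 2, 4, 3, 10, 7, 8, 0, 9, 6]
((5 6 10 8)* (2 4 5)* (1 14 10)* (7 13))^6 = ((1 14 10 8 2 4 5 6)(7 13))^6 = (1 5 2 10)(4 8 14 6)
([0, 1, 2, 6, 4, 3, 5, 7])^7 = (7)(3 6 5)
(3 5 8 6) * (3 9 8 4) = [0, 1, 2, 5, 3, 4, 9, 7, 6, 8] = (3 5 4)(6 9 8)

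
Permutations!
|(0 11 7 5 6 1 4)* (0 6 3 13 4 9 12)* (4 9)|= 24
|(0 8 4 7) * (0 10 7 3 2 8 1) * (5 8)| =|(0 1)(2 5 8 4 3)(7 10)| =10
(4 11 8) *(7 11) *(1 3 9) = (1 3 9)(4 7 11 8) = [0, 3, 2, 9, 7, 5, 6, 11, 4, 1, 10, 8]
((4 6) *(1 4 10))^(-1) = (1 10 6 4)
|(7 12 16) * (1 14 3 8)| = |(1 14 3 8)(7 12 16)| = 12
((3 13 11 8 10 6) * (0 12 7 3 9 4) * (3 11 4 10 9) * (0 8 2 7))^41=(0 12)(2 11 7)(3 6 10 9 8 4 13)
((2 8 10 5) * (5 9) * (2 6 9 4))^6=((2 8 10 4)(5 6 9))^6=(2 10)(4 8)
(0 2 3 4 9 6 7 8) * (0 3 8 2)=(2 8 3 4 9 6 7)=[0, 1, 8, 4, 9, 5, 7, 2, 3, 6]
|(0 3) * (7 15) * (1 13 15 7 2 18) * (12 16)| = 10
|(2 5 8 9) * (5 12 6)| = |(2 12 6 5 8 9)| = 6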